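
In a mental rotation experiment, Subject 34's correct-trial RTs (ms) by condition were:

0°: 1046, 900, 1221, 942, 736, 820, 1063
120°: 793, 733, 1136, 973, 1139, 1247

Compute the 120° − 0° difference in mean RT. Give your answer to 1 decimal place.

42.4 ms

M(0°) = 6728/7 = 961.143
M(120°) = 6021/6 = 1003.500
Difference = 1003.500 − 961.143 = 42.357 ms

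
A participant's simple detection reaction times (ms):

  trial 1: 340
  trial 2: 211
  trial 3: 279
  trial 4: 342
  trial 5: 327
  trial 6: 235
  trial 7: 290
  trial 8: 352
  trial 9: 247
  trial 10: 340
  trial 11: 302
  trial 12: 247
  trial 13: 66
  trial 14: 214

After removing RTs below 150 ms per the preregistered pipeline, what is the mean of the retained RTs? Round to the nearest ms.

Excluded: 66
Retained (n=13): Σ = 3726
Mean = 3726/13 = 286.6154

287 ms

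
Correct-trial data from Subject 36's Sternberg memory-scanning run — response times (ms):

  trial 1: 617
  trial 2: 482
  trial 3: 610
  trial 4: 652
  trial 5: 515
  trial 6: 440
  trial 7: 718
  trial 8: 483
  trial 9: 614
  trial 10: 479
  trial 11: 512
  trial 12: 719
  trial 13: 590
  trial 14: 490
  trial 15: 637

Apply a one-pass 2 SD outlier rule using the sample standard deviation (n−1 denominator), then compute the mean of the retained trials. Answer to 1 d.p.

n = 15, ΣRT = 8558, M = 570.533
Σ(x−M)² = 114741.73; s = √(114741.73/14) = 90.531
Cutoffs: 570.533 ± 2·90.531 → [389.5, 751.6]
No RTs fall outside the cutoffs; all 15 retained. Mean = 8558/15 = 570.533

570.5 ms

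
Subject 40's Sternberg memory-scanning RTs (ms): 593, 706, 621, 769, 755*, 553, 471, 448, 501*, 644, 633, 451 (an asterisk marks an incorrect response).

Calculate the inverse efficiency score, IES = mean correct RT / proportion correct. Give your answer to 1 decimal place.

Correct trials (n=10): 593, 706, 621, 769, 553, 471, 448, 644, 633, 451
Mean correct RT = 5889/10 = 588.9000 ms
Proportion correct = 10/12
IES = 588.9000 / (10/12) = 706.680 ms

706.7 ms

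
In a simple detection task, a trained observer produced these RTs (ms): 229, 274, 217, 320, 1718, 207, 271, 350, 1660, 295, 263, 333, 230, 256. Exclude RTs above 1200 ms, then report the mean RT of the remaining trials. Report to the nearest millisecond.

270 ms

Excluded: 1660, 1718
Retained (n=12): Σ = 3245
Mean = 3245/12 = 270.4167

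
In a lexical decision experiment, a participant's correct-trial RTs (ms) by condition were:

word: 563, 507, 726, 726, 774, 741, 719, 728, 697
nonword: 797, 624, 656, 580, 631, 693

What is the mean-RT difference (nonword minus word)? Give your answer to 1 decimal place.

M(word) = 6181/9 = 686.778
M(nonword) = 3981/6 = 663.500
Difference = 663.500 − 686.778 = -23.278 ms

-23.3 ms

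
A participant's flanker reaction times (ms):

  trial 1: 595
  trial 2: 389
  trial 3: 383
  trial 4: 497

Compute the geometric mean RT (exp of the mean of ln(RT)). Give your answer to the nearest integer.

458 ms

ln(RT): 6.3886, 5.9636, 5.9480, 6.2086
Mean ln(RT) = 24.5088/4 = 6.12719
Geometric mean = exp(6.12719) = 458.15 ms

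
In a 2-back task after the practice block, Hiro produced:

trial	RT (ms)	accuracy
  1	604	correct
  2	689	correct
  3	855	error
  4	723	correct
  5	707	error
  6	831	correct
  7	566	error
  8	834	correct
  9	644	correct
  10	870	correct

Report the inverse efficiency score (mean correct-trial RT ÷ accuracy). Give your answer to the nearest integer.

1060 ms

Correct trials (n=7): 604, 689, 723, 831, 834, 644, 870
Mean correct RT = 5195/7 = 742.1429 ms
Proportion correct = 7/10
IES = 742.1429 / (7/10) = 1060.204 ms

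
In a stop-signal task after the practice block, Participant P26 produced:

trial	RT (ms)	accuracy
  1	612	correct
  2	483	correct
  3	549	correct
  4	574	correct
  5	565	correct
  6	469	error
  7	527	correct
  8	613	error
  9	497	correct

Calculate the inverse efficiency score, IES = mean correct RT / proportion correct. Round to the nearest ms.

699 ms

Correct trials (n=7): 612, 483, 549, 574, 565, 527, 497
Mean correct RT = 3807/7 = 543.8571 ms
Proportion correct = 7/9
IES = 543.8571 / (7/9) = 699.245 ms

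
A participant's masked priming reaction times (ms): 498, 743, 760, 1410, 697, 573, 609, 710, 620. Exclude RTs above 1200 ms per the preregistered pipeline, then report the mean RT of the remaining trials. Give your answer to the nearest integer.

651 ms

Excluded: 1410
Retained (n=8): Σ = 5210
Mean = 5210/8 = 651.2500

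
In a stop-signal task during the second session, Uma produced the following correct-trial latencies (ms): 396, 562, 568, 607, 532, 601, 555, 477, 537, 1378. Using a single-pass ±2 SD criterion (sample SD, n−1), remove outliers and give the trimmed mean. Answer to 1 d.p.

537.2 ms

n = 10, ΣRT = 6213, M = 621.300
Σ(x−M)² = 670628.10; s = √(670628.10/9) = 272.973
Cutoffs: 621.300 ± 2·272.973 → [75.4, 1167.2]
Outside: 1378 → excluded.
Retained (n=9): Σ = 4835, mean = 4835/9 = 537.222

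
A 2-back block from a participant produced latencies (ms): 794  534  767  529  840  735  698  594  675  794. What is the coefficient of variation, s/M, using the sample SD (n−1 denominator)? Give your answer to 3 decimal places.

n = 10, Σ = 6960, M = 696.0000
Σ(x−M)² = 111488.000; s = √(111488.000/9) = 111.2994
CV = 111.2994 / 696.0000 = 0.15991

0.160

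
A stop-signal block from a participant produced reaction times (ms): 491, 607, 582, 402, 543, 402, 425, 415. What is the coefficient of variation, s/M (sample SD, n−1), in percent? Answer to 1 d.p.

17.5%

n = 8, Σ = 3867, M = 483.3750
Σ(x−M)² = 49949.875; s = √(49949.875/7) = 84.4731
CV = 84.4731 / 483.3750 = 0.17476 = 17.476%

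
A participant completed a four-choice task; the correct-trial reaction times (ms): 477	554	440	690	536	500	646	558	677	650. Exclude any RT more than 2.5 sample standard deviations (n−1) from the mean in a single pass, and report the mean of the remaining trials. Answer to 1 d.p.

572.8 ms

n = 10, ΣRT = 5728, M = 572.800
Σ(x−M)² = 69951.60; s = √(69951.60/9) = 88.161
Cutoffs: 572.800 ± 2.5·88.161 → [352.4, 793.2]
No RTs fall outside the cutoffs; all 10 retained. Mean = 5728/10 = 572.800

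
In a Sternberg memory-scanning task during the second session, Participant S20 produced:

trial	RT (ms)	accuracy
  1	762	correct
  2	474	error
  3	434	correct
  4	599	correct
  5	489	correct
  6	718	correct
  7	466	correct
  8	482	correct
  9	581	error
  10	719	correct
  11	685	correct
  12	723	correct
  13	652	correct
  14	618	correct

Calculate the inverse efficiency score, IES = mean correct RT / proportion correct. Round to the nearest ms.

Correct trials (n=12): 762, 434, 599, 489, 718, 466, 482, 719, 685, 723, 652, 618
Mean correct RT = 7347/12 = 612.2500 ms
Proportion correct = 12/14
IES = 612.2500 / (12/14) = 714.292 ms

714 ms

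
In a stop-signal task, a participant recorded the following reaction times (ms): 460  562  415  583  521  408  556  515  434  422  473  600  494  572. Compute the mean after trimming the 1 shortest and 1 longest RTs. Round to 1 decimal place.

500.6 ms

Sorted: 408, 415, 422, 434, 460, 473, 494, 515, 521, 556, 562, 572, 583, 600
Drop lowest 1 (408) and highest 1 (600)
Remaining (n=12): Σ = 6007, mean = 6007/12 = 500.583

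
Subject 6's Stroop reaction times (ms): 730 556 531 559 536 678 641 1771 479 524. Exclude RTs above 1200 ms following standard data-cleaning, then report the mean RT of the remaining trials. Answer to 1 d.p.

581.6 ms

Excluded: 1771
Retained (n=9): Σ = 5234
Mean = 5234/9 = 581.5556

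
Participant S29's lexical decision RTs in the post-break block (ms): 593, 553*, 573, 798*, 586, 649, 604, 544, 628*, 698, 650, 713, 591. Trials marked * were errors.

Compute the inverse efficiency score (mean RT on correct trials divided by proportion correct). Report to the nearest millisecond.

806 ms

Correct trials (n=10): 593, 573, 586, 649, 604, 544, 698, 650, 713, 591
Mean correct RT = 6201/10 = 620.1000 ms
Proportion correct = 10/13
IES = 620.1000 / (10/13) = 806.130 ms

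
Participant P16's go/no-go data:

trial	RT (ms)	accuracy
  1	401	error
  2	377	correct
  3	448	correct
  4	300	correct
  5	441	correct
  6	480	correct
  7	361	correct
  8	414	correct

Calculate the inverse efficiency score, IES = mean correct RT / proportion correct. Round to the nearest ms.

461 ms

Correct trials (n=7): 377, 448, 300, 441, 480, 361, 414
Mean correct RT = 2821/7 = 403.0000 ms
Proportion correct = 7/8
IES = 403.0000 / (7/8) = 460.571 ms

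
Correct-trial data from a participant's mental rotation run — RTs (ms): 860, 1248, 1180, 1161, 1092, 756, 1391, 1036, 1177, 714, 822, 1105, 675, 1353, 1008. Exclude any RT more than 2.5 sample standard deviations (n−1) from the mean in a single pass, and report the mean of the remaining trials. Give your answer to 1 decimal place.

1038.5 ms

n = 15, ΣRT = 15578, M = 1038.533
Σ(x−M)² = 725461.73; s = √(725461.73/14) = 227.637
Cutoffs: 1038.533 ± 2.5·227.637 → [469.4, 1607.6]
No RTs fall outside the cutoffs; all 15 retained. Mean = 15578/15 = 1038.533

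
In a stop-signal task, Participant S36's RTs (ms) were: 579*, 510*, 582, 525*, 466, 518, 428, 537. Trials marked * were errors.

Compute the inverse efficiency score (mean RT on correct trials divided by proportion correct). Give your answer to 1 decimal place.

809.9 ms

Correct trials (n=5): 582, 466, 518, 428, 537
Mean correct RT = 2531/5 = 506.2000 ms
Proportion correct = 5/8
IES = 506.2000 / (5/8) = 809.920 ms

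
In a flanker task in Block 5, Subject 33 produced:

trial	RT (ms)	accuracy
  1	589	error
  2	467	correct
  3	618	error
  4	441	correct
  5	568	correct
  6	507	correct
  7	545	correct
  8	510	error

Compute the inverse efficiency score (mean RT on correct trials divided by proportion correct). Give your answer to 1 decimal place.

809.0 ms

Correct trials (n=5): 467, 441, 568, 507, 545
Mean correct RT = 2528/5 = 505.6000 ms
Proportion correct = 5/8
IES = 505.6000 / (5/8) = 808.960 ms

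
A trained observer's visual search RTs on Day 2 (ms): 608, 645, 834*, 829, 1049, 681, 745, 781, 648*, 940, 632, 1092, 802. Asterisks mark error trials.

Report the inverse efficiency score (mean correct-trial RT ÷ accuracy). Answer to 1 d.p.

Correct trials (n=11): 608, 645, 829, 1049, 681, 745, 781, 940, 632, 1092, 802
Mean correct RT = 8804/11 = 800.3636 ms
Proportion correct = 11/13
IES = 800.3636 / (11/13) = 945.884 ms

945.9 ms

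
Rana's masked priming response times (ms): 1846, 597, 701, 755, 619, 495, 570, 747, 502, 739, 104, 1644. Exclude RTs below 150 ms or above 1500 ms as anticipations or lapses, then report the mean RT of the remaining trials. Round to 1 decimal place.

636.1 ms

Excluded: 104, 1644, 1846
Retained (n=9): Σ = 5725
Mean = 5725/9 = 636.1111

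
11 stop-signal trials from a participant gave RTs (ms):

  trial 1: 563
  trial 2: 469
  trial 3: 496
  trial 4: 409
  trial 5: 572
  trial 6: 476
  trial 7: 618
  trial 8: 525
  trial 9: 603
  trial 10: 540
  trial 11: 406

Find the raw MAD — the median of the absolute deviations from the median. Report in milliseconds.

Sorted: 406, 409, 469, 476, 496, 525, 540, 563, 572, 603, 618 → median = 525
|x − 525|: 38, 56, 29, 116, 47, 49, 93, 0, 78, 15, 119
Sorted deviations: 0, 15, 29, 38, 47, 49, 56, 78, 93, 116, 119 → MAD = 49

49 ms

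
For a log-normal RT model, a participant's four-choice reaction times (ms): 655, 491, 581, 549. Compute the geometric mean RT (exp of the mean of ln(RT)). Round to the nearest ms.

566 ms

ln(RT): 6.4846, 6.1964, 6.3648, 6.3081
Mean ln(RT) = 25.3539/4 = 6.33848
Geometric mean = exp(6.33848) = 565.94 ms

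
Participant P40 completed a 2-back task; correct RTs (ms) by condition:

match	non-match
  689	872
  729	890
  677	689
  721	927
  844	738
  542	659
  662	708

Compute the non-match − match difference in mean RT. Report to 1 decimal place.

88.4 ms

M(match) = 4864/7 = 694.857
M(non-match) = 5483/7 = 783.286
Difference = 783.286 − 694.857 = 88.429 ms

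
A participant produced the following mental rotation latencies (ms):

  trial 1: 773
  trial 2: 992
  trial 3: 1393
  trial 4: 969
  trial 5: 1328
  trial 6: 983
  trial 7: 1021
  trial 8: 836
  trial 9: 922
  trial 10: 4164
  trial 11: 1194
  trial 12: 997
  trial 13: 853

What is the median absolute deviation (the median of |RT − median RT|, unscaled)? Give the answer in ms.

Sorted: 773, 836, 853, 922, 969, 983, 992, 997, 1021, 1194, 1328, 1393, 4164 → median = 992
|x − 992|: 219, 0, 401, 23, 336, 9, 29, 156, 70, 3172, 202, 5, 139
Sorted deviations: 0, 5, 9, 23, 29, 70, 139, 156, 202, 219, 336, 401, 3172 → MAD = 139

139 ms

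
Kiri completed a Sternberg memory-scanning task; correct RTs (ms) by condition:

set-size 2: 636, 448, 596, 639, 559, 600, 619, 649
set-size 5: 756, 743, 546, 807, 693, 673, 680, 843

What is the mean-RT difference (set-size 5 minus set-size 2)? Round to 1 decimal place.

M(set-size 2) = 4746/8 = 593.250
M(set-size 5) = 5741/8 = 717.625
Difference = 717.625 − 593.250 = 124.375 ms

124.4 ms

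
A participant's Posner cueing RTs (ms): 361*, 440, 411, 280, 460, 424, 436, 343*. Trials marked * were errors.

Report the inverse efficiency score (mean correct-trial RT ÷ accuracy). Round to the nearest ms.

Correct trials (n=6): 440, 411, 280, 460, 424, 436
Mean correct RT = 2451/6 = 408.5000 ms
Proportion correct = 6/8
IES = 408.5000 / (6/8) = 544.667 ms

545 ms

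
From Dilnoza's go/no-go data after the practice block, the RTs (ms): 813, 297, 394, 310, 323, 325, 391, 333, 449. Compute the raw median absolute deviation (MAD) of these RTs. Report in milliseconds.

Sorted: 297, 310, 323, 325, 333, 391, 394, 449, 813 → median = 333
|x − 333|: 480, 36, 61, 23, 10, 8, 58, 0, 116
Sorted deviations: 0, 8, 10, 23, 36, 58, 61, 116, 480 → MAD = 36

36 ms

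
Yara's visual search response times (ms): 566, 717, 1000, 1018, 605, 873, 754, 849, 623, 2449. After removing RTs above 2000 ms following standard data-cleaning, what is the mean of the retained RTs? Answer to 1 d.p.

Excluded: 2449
Retained (n=9): Σ = 7005
Mean = 7005/9 = 778.3333

778.3 ms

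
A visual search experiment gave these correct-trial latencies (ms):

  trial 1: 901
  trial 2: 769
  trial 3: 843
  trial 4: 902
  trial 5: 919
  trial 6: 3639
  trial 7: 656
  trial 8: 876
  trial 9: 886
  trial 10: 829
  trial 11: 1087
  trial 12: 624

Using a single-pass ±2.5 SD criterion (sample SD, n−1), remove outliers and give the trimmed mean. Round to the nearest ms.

845 ms

n = 12, ΣRT = 12931, M = 1077.583
Σ(x−M)² = 7320960.92; s = √(7320960.92/11) = 815.808
Cutoffs: 1077.583 ± 2.5·815.808 → [-961.9, 3117.1]
Outside: 3639 → excluded.
Retained (n=11): Σ = 9292, mean = 9292/11 = 844.727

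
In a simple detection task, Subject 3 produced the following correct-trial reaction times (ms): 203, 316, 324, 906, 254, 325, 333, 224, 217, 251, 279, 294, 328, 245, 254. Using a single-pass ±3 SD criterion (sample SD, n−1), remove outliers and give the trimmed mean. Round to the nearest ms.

275 ms

n = 15, ΣRT = 4753, M = 316.867
Σ(x−M)² = 398507.73; s = √(398507.73/14) = 168.715
Cutoffs: 316.867 ± 3·168.715 → [-189.3, 823.0]
Outside: 906 → excluded.
Retained (n=14): Σ = 3847, mean = 3847/14 = 274.786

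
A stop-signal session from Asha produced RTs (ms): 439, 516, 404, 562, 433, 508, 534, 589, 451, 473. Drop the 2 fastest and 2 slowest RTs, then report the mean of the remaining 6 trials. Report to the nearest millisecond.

487 ms

Sorted: 404, 433, 439, 451, 473, 508, 516, 534, 562, 589
Drop lowest 2 (404, 433) and highest 2 (562, 589)
Remaining (n=6): Σ = 2921, mean = 2921/6 = 486.833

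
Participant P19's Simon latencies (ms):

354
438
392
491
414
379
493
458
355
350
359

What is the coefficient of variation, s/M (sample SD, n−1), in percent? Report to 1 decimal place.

13.5%

n = 11, Σ = 4483, M = 407.5455
Σ(x−M)² = 30134.727; s = √(30134.727/10) = 54.8951
CV = 54.8951 / 407.5455 = 0.13470 = 13.470%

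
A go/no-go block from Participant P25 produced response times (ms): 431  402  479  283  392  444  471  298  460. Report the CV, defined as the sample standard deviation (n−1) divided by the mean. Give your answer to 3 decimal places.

n = 9, Σ = 3660, M = 406.6667
Σ(x−M)² = 41540.000; s = √(41540.000/8) = 72.0590
CV = 72.0590 / 406.6667 = 0.17719

0.177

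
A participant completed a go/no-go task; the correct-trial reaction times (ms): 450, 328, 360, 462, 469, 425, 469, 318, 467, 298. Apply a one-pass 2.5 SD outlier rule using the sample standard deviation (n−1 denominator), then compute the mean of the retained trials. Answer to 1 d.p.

n = 10, ΣRT = 4046, M = 404.600
Σ(x−M)² = 44680.40; s = √(44680.40/9) = 70.459
Cutoffs: 404.600 ± 2.5·70.459 → [228.5, 580.7]
No RTs fall outside the cutoffs; all 10 retained. Mean = 4046/10 = 404.600

404.6 ms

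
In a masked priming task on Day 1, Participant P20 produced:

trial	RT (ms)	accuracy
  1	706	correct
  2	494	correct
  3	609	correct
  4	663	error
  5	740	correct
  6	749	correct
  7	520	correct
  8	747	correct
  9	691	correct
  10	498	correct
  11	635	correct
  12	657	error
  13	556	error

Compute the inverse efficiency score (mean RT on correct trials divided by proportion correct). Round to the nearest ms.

Correct trials (n=10): 706, 494, 609, 740, 749, 520, 747, 691, 498, 635
Mean correct RT = 6389/10 = 638.9000 ms
Proportion correct = 10/13
IES = 638.9000 / (10/13) = 830.570 ms

831 ms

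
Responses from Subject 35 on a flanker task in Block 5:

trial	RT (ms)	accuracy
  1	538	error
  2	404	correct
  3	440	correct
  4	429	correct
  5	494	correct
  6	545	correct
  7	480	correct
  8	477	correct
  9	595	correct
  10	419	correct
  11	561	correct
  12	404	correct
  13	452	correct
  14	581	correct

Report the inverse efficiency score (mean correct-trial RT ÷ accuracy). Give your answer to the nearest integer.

Correct trials (n=13): 404, 440, 429, 494, 545, 480, 477, 595, 419, 561, 404, 452, 581
Mean correct RT = 6281/13 = 483.1538 ms
Proportion correct = 13/14
IES = 483.1538 / (13/14) = 520.320 ms

520 ms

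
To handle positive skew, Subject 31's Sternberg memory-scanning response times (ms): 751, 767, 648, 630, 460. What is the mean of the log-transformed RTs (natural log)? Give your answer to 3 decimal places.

6.463

ln(RT): 6.6214, 6.6425, 6.4739, 6.4457, 6.1312
Σ ln(RT) = 32.3147
Mean = 32.3147/5 = 6.46295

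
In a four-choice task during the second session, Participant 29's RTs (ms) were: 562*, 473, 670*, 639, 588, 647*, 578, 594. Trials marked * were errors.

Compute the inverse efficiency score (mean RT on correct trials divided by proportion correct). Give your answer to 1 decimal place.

919.0 ms

Correct trials (n=5): 473, 639, 588, 578, 594
Mean correct RT = 2872/5 = 574.4000 ms
Proportion correct = 5/8
IES = 574.4000 / (5/8) = 919.040 ms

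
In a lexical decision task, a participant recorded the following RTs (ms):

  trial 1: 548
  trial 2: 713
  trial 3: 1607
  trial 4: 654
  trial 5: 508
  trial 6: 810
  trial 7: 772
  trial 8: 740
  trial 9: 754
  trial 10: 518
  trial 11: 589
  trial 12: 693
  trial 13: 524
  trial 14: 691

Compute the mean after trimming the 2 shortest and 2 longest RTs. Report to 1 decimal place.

Sorted: 508, 518, 524, 548, 589, 654, 691, 693, 713, 740, 754, 772, 810, 1607
Drop lowest 2 (508, 518) and highest 2 (810, 1607)
Remaining (n=10): Σ = 6678, mean = 6678/10 = 667.800

667.8 ms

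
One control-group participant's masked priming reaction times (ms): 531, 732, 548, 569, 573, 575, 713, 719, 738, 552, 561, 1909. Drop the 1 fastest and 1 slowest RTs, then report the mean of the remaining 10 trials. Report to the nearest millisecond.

Sorted: 531, 548, 552, 561, 569, 573, 575, 713, 719, 732, 738, 1909
Drop lowest 1 (531) and highest 1 (1909)
Remaining (n=10): Σ = 6280, mean = 6280/10 = 628.000

628 ms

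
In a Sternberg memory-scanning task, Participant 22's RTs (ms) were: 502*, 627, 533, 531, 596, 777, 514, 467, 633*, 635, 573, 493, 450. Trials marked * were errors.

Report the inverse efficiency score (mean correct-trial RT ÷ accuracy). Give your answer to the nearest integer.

666 ms

Correct trials (n=11): 627, 533, 531, 596, 777, 514, 467, 635, 573, 493, 450
Mean correct RT = 6196/11 = 563.2727 ms
Proportion correct = 11/13
IES = 563.2727 / (11/13) = 665.686 ms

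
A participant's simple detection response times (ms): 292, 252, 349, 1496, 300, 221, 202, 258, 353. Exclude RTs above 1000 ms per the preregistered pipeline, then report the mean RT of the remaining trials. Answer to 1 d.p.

Excluded: 1496
Retained (n=8): Σ = 2227
Mean = 2227/8 = 278.3750

278.4 ms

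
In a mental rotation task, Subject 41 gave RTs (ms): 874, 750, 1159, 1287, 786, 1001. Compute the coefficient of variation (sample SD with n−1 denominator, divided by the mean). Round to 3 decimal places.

n = 6, Σ = 5857, M = 976.1667
Σ(x−M)² = 228414.833; s = √(228414.833/5) = 213.7357
CV = 213.7357 / 976.1667 = 0.21895

0.219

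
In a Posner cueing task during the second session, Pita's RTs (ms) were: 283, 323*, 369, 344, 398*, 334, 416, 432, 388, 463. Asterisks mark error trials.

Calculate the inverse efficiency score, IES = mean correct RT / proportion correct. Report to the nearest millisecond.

Correct trials (n=8): 283, 369, 344, 334, 416, 432, 388, 463
Mean correct RT = 3029/8 = 378.6250 ms
Proportion correct = 8/10
IES = 378.6250 / (8/10) = 473.281 ms

473 ms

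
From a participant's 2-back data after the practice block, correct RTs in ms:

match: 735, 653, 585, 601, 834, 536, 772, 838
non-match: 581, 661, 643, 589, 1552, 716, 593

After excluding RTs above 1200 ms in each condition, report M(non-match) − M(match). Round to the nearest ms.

-64 ms

non-match: exclude 1552
M(match) = 5554/8 = 694.250
M(non-match) = 3783/6 = 630.500
Difference = 630.500 − 694.250 = -63.750 ms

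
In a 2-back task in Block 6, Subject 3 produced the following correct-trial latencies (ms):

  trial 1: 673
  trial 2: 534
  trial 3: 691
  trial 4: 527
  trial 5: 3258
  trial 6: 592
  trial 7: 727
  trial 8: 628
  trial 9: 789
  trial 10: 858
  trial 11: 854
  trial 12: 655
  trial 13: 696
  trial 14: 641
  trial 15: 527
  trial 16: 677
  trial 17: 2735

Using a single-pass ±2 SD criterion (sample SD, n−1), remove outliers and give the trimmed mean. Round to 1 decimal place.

671.3 ms

n = 17, ΣRT = 16062, M = 944.824
Σ(x−M)² = 9834086.47; s = √(9834086.47/16) = 783.984
Cutoffs: 944.824 ± 2·783.984 → [-623.1, 2512.8]
Outside: 2735, 3258 → excluded.
Retained (n=15): Σ = 10069, mean = 10069/15 = 671.267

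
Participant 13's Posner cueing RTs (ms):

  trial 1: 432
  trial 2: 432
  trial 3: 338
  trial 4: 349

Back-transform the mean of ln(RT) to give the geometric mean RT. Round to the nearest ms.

385 ms

ln(RT): 6.0684, 6.0684, 5.8230, 5.8551
Mean ln(RT) = 23.8150/4 = 5.95374
Geometric mean = exp(5.95374) = 385.19 ms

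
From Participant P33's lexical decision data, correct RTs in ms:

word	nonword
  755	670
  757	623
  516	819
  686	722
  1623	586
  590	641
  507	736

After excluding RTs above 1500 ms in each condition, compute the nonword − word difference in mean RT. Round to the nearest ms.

50 ms

word: exclude 1623
M(word) = 3811/6 = 635.167
M(nonword) = 4797/7 = 685.286
Difference = 685.286 − 635.167 = 50.119 ms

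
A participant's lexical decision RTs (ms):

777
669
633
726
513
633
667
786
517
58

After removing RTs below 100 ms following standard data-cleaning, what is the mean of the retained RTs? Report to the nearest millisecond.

Excluded: 58
Retained (n=9): Σ = 5921
Mean = 5921/9 = 657.8889

658 ms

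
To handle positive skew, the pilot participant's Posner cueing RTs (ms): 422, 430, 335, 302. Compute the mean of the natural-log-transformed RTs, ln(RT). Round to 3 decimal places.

ln(RT): 6.0450, 6.0638, 5.8141, 5.7104
Σ ln(RT) = 23.6333
Mean = 23.6333/4 = 5.90834

5.908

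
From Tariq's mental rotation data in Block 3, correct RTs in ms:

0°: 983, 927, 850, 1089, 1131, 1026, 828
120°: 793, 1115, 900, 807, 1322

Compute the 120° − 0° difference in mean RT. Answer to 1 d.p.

11.1 ms

M(0°) = 6834/7 = 976.286
M(120°) = 4937/5 = 987.400
Difference = 987.400 − 976.286 = 11.114 ms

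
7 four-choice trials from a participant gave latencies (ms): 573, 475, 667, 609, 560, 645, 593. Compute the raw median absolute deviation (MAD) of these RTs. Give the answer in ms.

33 ms

Sorted: 475, 560, 573, 593, 609, 645, 667 → median = 593
|x − 593|: 20, 118, 74, 16, 33, 52, 0
Sorted deviations: 0, 16, 20, 33, 52, 74, 118 → MAD = 33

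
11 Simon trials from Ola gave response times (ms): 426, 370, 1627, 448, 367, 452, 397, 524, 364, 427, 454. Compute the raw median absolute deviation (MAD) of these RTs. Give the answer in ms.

Sorted: 364, 367, 370, 397, 426, 427, 448, 452, 454, 524, 1627 → median = 427
|x − 427|: 1, 57, 1200, 21, 60, 25, 30, 97, 63, 0, 27
Sorted deviations: 0, 1, 21, 25, 27, 30, 57, 60, 63, 97, 1200 → MAD = 30

30 ms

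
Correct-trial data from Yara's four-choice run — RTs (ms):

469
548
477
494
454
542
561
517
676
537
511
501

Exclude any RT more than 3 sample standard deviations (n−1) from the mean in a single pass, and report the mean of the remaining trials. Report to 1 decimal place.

523.9 ms

n = 12, ΣRT = 6287, M = 523.917
Σ(x−M)² = 37322.92; s = √(37322.92/11) = 58.249
Cutoffs: 523.917 ± 3·58.249 → [349.2, 698.7]
No RTs fall outside the cutoffs; all 12 retained. Mean = 6287/12 = 523.917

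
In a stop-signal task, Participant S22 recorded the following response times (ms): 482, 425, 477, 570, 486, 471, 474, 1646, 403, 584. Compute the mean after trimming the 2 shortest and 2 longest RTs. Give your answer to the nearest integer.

493 ms

Sorted: 403, 425, 471, 474, 477, 482, 486, 570, 584, 1646
Drop lowest 2 (403, 425) and highest 2 (584, 1646)
Remaining (n=6): Σ = 2960, mean = 2960/6 = 493.333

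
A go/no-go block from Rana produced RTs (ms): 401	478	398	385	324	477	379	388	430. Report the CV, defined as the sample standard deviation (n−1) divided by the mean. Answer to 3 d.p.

n = 9, Σ = 3660, M = 406.6667
Σ(x−M)² = 19104.000; s = √(19104.000/8) = 48.8672
CV = 48.8672 / 406.6667 = 0.12017

0.120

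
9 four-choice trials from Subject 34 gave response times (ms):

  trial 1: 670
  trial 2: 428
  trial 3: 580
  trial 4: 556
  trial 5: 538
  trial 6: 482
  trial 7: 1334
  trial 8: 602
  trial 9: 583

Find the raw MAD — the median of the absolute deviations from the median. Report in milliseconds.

42 ms

Sorted: 428, 482, 538, 556, 580, 583, 602, 670, 1334 → median = 580
|x − 580|: 90, 152, 0, 24, 42, 98, 754, 22, 3
Sorted deviations: 0, 3, 22, 24, 42, 90, 98, 152, 754 → MAD = 42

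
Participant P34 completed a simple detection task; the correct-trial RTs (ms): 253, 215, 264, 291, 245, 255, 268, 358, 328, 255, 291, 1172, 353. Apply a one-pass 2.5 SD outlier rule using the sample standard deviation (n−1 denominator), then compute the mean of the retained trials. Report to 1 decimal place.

281.3 ms

n = 13, ΣRT = 4548, M = 349.846
Σ(x−M)² = 754031.69; s = √(754031.69/12) = 250.671
Cutoffs: 349.846 ± 2.5·250.671 → [-276.8, 976.5]
Outside: 1172 → excluded.
Retained (n=12): Σ = 3376, mean = 3376/12 = 281.333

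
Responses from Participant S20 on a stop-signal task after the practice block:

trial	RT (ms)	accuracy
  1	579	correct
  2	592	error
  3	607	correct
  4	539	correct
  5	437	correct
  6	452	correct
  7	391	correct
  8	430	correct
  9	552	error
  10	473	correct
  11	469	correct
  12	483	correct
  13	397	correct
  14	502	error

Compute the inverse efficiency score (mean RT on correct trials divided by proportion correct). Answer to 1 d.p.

608.2 ms

Correct trials (n=11): 579, 607, 539, 437, 452, 391, 430, 473, 469, 483, 397
Mean correct RT = 5257/11 = 477.9091 ms
Proportion correct = 11/14
IES = 477.9091 / (11/14) = 608.248 ms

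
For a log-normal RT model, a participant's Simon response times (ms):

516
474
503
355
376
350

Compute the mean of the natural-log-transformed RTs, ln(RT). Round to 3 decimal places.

ln(RT): 6.2461, 6.1612, 6.2206, 5.8721, 5.9296, 5.8579
Σ ln(RT) = 36.2875
Mean = 36.2875/6 = 6.04792

6.048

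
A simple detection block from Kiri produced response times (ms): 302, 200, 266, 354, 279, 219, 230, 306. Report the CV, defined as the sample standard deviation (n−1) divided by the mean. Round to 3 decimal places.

0.191

n = 8, Σ = 2156, M = 269.5000
Σ(x−M)² = 18572.000; s = √(18572.000/7) = 51.5087
CV = 51.5087 / 269.5000 = 0.19113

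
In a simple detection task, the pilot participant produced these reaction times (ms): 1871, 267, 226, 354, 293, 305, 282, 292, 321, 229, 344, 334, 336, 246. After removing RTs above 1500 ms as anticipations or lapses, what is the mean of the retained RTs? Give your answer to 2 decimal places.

294.54 ms

Excluded: 1871
Retained (n=13): Σ = 3829
Mean = 3829/13 = 294.5385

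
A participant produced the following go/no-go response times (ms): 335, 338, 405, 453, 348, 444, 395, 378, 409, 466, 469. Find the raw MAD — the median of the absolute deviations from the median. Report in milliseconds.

Sorted: 335, 338, 348, 378, 395, 405, 409, 444, 453, 466, 469 → median = 405
|x − 405|: 70, 67, 0, 48, 57, 39, 10, 27, 4, 61, 64
Sorted deviations: 0, 4, 10, 27, 39, 48, 57, 61, 64, 67, 70 → MAD = 48

48 ms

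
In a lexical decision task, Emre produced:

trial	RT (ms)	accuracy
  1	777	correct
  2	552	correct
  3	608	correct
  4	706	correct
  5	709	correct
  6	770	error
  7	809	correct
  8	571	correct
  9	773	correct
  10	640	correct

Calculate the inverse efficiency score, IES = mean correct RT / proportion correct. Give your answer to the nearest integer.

759 ms

Correct trials (n=9): 777, 552, 608, 706, 709, 809, 571, 773, 640
Mean correct RT = 6145/9 = 682.7778 ms
Proportion correct = 9/10
IES = 682.7778 / (9/10) = 758.642 ms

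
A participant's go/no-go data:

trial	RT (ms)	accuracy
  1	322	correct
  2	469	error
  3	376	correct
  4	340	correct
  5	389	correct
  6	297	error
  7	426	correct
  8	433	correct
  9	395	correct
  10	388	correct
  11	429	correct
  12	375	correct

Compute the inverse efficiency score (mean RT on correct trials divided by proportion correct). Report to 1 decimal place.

Correct trials (n=10): 322, 376, 340, 389, 426, 433, 395, 388, 429, 375
Mean correct RT = 3873/10 = 387.3000 ms
Proportion correct = 10/12
IES = 387.3000 / (10/12) = 464.760 ms

464.8 ms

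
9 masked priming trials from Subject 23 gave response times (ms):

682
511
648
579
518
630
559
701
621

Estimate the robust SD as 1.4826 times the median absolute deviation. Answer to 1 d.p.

90.4 ms

Sorted: 511, 518, 559, 579, 621, 630, 648, 682, 701 → median = 621
|x − 621| sorted: 0, 9, 27, 42, 61, 62, 80, 103, 110 → MAD = 61
Robust SD ≈ 1.4826 × 61 = 90.439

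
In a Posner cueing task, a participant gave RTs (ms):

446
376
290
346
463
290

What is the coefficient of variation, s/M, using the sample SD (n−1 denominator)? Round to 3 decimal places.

0.202

n = 6, Σ = 2211, M = 368.5000
Σ(x−M)² = 27823.500; s = √(27823.500/5) = 74.5969
CV = 74.5969 / 368.5000 = 0.20243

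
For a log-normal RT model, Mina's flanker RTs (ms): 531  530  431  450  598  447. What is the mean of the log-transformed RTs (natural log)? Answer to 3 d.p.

6.203

ln(RT): 6.2748, 6.2729, 6.0661, 6.1092, 6.3936, 6.1026
Σ ln(RT) = 37.2191
Mean = 37.2191/6 = 6.20319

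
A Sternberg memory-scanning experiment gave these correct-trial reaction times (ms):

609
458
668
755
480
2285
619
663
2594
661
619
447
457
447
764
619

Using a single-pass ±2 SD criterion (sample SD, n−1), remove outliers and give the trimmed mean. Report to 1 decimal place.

590.4 ms

n = 16, ΣRT = 13145, M = 821.562
Σ(x−M)² = 6196051.94; s = √(6196051.94/15) = 642.705
Cutoffs: 821.562 ± 2·642.705 → [-463.8, 2107.0]
Outside: 2285, 2594 → excluded.
Retained (n=14): Σ = 8266, mean = 8266/14 = 590.429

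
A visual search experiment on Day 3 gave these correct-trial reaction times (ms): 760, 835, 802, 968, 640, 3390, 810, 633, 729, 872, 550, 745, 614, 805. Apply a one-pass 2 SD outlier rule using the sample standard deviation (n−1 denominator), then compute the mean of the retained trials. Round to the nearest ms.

751 ms

n = 14, ΣRT = 13153, M = 939.500
Σ(x−M)² = 6630669.50; s = √(6630669.50/13) = 714.179
Cutoffs: 939.500 ± 2·714.179 → [-488.9, 2367.9]
Outside: 3390 → excluded.
Retained (n=13): Σ = 9763, mean = 9763/13 = 751.000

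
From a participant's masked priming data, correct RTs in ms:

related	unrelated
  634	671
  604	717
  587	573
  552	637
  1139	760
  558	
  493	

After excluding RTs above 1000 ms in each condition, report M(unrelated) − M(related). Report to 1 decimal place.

related: exclude 1139
M(related) = 3428/6 = 571.333
M(unrelated) = 3358/5 = 671.600
Difference = 671.600 − 571.333 = 100.267 ms

100.3 ms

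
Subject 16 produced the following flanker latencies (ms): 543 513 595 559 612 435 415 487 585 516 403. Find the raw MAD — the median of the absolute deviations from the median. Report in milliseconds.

69 ms

Sorted: 403, 415, 435, 487, 513, 516, 543, 559, 585, 595, 612 → median = 516
|x − 516|: 27, 3, 79, 43, 96, 81, 101, 29, 69, 0, 113
Sorted deviations: 0, 3, 27, 29, 43, 69, 79, 81, 96, 101, 113 → MAD = 69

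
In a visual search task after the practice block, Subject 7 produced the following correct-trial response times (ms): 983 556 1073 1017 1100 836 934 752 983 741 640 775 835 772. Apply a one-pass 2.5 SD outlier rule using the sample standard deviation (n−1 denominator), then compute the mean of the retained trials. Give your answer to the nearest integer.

n = 14, ΣRT = 11997, M = 856.929
Σ(x−M)² = 346030.93; s = √(346030.93/13) = 163.150
Cutoffs: 856.929 ± 2.5·163.150 → [449.1, 1264.8]
No RTs fall outside the cutoffs; all 14 retained. Mean = 11997/14 = 856.929

857 ms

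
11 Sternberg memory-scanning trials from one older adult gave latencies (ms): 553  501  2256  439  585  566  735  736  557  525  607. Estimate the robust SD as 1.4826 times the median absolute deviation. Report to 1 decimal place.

Sorted: 439, 501, 525, 553, 557, 566, 585, 607, 735, 736, 2256 → median = 566
|x − 566| sorted: 0, 9, 13, 19, 41, 41, 65, 127, 169, 170, 1690 → MAD = 41
Robust SD ≈ 1.4826 × 41 = 60.787

60.8 ms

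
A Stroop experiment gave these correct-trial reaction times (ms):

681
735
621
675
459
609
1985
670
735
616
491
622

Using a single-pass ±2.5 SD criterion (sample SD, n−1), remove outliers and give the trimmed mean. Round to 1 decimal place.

n = 12, ΣRT = 8899, M = 741.583
Σ(x−M)² = 1764234.92; s = √(1764234.92/11) = 400.481
Cutoffs: 741.583 ± 2.5·400.481 → [-259.6, 1742.8]
Outside: 1985 → excluded.
Retained (n=11): Σ = 6914, mean = 6914/11 = 628.545

628.5 ms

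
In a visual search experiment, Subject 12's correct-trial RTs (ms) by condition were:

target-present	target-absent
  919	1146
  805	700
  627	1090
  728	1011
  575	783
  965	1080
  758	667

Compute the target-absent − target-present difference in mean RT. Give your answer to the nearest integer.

M(target-present) = 5377/7 = 768.143
M(target-absent) = 6477/7 = 925.286
Difference = 925.286 − 768.143 = 157.143 ms

157 ms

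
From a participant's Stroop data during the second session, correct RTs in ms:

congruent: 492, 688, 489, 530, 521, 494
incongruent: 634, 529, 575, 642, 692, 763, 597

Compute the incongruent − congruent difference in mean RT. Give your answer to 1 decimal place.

M(congruent) = 3214/6 = 535.667
M(incongruent) = 4432/7 = 633.143
Difference = 633.143 − 535.667 = 97.476 ms

97.5 ms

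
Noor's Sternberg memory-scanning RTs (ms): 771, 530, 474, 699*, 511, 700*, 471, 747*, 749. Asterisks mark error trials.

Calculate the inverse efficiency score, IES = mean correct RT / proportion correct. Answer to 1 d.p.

Correct trials (n=6): 771, 530, 474, 511, 471, 749
Mean correct RT = 3506/6 = 584.3333 ms
Proportion correct = 6/9
IES = 584.3333 / (6/9) = 876.500 ms

876.5 ms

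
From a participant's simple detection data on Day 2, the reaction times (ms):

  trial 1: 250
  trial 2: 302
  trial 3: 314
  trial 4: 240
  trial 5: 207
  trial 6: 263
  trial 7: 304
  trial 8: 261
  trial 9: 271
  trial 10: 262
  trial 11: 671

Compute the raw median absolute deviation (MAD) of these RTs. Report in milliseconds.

23 ms

Sorted: 207, 240, 250, 261, 262, 263, 271, 302, 304, 314, 671 → median = 263
|x − 263|: 13, 39, 51, 23, 56, 0, 41, 2, 8, 1, 408
Sorted deviations: 0, 1, 2, 8, 13, 23, 39, 41, 51, 56, 408 → MAD = 23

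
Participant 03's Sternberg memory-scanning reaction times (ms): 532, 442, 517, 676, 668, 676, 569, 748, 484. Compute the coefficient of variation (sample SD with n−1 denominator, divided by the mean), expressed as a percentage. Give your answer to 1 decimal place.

n = 9, Σ = 5312, M = 590.2222
Σ(x−M)² = 88113.556; s = √(88113.556/8) = 104.9485
CV = 104.9485 / 590.2222 = 0.17781 = 17.781%

17.8%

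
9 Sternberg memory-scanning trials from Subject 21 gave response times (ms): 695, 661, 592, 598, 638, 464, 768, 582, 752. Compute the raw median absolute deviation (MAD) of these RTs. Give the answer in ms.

56 ms

Sorted: 464, 582, 592, 598, 638, 661, 695, 752, 768 → median = 638
|x − 638|: 57, 23, 46, 40, 0, 174, 130, 56, 114
Sorted deviations: 0, 23, 40, 46, 56, 57, 114, 130, 174 → MAD = 56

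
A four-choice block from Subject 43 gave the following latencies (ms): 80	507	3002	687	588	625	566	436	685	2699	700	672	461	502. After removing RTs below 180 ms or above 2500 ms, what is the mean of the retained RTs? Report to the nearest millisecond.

584 ms

Excluded: 80, 2699, 3002
Retained (n=11): Σ = 6429
Mean = 6429/11 = 584.4545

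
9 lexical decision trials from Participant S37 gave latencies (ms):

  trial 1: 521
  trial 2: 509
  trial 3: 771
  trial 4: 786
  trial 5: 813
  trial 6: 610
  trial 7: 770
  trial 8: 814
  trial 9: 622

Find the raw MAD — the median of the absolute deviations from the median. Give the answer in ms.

Sorted: 509, 521, 610, 622, 770, 771, 786, 813, 814 → median = 770
|x − 770|: 249, 261, 1, 16, 43, 160, 0, 44, 148
Sorted deviations: 0, 1, 16, 43, 44, 148, 160, 249, 261 → MAD = 44

44 ms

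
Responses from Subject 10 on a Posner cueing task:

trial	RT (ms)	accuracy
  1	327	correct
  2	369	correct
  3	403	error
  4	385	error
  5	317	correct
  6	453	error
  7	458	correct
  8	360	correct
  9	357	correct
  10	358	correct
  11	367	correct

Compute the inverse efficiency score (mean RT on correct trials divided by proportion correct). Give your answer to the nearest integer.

Correct trials (n=8): 327, 369, 317, 458, 360, 357, 358, 367
Mean correct RT = 2913/8 = 364.1250 ms
Proportion correct = 8/11
IES = 364.1250 / (8/11) = 500.672 ms

501 ms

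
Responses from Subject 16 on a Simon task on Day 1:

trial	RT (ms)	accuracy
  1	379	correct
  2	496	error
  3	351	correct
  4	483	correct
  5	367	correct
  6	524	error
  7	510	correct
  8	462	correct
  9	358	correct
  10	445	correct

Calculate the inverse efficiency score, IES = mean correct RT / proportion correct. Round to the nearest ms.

524 ms

Correct trials (n=8): 379, 351, 483, 367, 510, 462, 358, 445
Mean correct RT = 3355/8 = 419.3750 ms
Proportion correct = 8/10
IES = 419.3750 / (8/10) = 524.219 ms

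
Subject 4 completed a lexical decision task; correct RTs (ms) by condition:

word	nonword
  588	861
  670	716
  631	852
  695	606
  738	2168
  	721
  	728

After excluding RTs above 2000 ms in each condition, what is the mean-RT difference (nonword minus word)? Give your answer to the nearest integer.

83 ms

nonword: exclude 2168
M(word) = 3322/5 = 664.400
M(nonword) = 4484/6 = 747.333
Difference = 747.333 − 664.400 = 82.933 ms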